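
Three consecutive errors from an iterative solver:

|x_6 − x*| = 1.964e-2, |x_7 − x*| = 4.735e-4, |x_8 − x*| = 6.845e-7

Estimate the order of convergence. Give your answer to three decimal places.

1.755

p ≈ ln(|x_8 − x*|/|x_7 − x*|) / ln(|x_7 − x*|/|x_6 − x*|)
  = ln(6.845e-7/4.735e-4) / ln(4.735e-4/1.964e-2)
  = ln(0.00144562) / ln(0.024109)
  = -6.539217 / -3.725170 ≈ 1.755414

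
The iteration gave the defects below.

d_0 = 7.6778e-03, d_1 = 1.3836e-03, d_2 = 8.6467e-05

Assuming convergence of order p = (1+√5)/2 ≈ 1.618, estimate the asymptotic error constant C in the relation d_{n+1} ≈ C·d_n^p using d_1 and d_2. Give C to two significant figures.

3.7

C ≈ d_2 / d_1^1.618
  = 8.6467e-05 / (1.3836e-03)^1.618
  = 8.6467e-05 / 2.36676e-05 ≈ 3.6534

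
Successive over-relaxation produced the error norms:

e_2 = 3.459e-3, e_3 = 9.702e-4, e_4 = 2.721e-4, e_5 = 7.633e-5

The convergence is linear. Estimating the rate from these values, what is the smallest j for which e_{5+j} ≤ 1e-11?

Rate ρ ≈ e_5/e_4 = 7.633e-5/2.721e-4 = 0.2805.
After j more steps, e_{5+j} ≈ 7.633e-5·ρ^j; need ρ^j ≤ 1e-11/7.633e-5 = 1.3101e-07.
j ≥ ln(1.3101e-07)/ln(0.2805) = -15.8480/-1.27118 = 12.467.
So 13 more iterations are needed.

13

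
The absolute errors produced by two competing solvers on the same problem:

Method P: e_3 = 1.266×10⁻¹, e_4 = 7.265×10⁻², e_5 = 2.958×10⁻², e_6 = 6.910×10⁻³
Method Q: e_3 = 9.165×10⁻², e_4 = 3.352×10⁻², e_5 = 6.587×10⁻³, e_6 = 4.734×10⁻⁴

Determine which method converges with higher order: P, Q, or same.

Method P: p ≈ ln(6.910×10⁻³/2.958×10⁻²)/ln(2.958×10⁻²/7.265×10⁻²) ≈ 1.62.
Method Q: p ≈ ln(4.734×10⁻⁴/6.587×10⁻³)/ln(6.587×10⁻³/3.352×10⁻²) ≈ 1.62.
Both orders ≈ 1.6 — effectively the same.

same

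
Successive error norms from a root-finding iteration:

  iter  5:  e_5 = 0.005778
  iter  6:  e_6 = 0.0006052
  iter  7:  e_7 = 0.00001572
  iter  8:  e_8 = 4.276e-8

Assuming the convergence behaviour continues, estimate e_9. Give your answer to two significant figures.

First estimate the order: p ≈ ln(e_8/e_7) / ln(e_7/e_6) = ln(4.276e-8/0.00001572)/ln(0.00001572/0.0006052) = ln(0.0027201)/ln(0.0259749) ≈ 1.6181.
Then e_9 ≈ e_8·(e_8/e_7)^p = 4.276e-8·(0.0027201)^1.6181 = 4.276e-8·7.06158e-05 ≈ 3.02e-12.

3.0e-12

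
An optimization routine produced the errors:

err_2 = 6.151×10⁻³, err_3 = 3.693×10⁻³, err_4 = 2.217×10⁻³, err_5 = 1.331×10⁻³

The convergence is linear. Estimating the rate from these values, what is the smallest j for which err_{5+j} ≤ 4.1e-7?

Rate ρ ≈ err_5/err_4 = 1.331×10⁻³/2.217×10⁻³ = 0.6004.
After j more steps, err_{5+j} ≈ 1.331×10⁻³·ρ^j; need ρ^j ≤ 4.1e-7/1.331×10⁻³ = 0.000308039.
j ≥ ln(0.000308039)/ln(0.6004) = -8.0853/-0.51016 = 15.849.
So 16 more iterations are needed.

16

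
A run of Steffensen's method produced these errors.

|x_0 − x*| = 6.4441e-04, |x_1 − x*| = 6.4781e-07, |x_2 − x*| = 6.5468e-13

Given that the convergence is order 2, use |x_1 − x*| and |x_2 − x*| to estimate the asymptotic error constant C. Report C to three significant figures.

1.56

C ≈ |x_2 − x*| / |x_1 − x*|^2
  = 6.5468e-13 / (6.4781e-07)^2
  = 6.5468e-13 / 4.19658e-13 ≈ 1.56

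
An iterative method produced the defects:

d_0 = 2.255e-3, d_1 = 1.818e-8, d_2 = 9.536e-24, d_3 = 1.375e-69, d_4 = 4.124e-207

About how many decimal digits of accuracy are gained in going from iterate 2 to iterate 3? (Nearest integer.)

Digits gained ≈ log₁₀(d_2/d_3) = log₁₀(9.536e-24/1.375e-69) = log₁₀(6.93527e+45) ≈ 45.841.

46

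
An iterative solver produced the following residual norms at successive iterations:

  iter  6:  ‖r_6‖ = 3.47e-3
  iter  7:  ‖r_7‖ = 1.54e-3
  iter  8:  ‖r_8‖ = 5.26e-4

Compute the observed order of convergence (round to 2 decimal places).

1.32

p ≈ ln(‖r_8‖/‖r_7‖) / ln(‖r_7‖/‖r_6‖)
  = ln(5.26e-4/1.54e-3) / ln(1.54e-3/3.47e-3)
  = ln(0.341558) / ln(0.443804)
  = -1.07424 / -0.81237 ≈ 1.32235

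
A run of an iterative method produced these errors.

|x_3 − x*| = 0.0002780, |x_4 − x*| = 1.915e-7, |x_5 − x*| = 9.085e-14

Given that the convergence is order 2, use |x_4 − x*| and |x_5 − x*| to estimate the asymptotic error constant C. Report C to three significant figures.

C ≈ |x_5 − x*| / |x_4 − x*|^2
  = 9.085e-14 / (1.915e-7)^2
  = 9.085e-14 / 3.66722e-14 ≈ 2.4774

2.48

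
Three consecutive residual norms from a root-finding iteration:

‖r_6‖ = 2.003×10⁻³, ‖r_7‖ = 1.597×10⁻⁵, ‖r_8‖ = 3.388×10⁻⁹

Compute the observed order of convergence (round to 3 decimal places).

p ≈ ln(‖r_8‖/‖r_7‖) / ln(‖r_7‖/‖r_6‖)
  = ln(3.388×10⁻⁹/1.597×10⁻⁵) / ln(1.597×10⁻⁵/2.003×10⁻³)
  = ln(0.000212148) / ln(0.00797304)
  = -8.458226 / -4.831689 ≈ 1.750573

1.751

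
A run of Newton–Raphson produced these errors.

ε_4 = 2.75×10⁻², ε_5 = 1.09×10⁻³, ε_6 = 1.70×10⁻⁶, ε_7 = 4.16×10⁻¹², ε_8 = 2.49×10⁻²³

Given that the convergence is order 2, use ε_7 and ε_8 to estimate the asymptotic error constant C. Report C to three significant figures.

C ≈ ε_8 / ε_7^2
  = 2.49×10⁻²³ / (4.16×10⁻¹²)^2
  = 2.49×10⁻²³ / 1.73056e-23 ≈ 1.4388

1.44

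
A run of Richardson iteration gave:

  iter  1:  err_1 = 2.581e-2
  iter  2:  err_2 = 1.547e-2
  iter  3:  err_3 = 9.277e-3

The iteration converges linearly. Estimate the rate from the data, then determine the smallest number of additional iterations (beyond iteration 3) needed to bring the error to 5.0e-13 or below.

Rate ρ ≈ err_3/err_2 = 9.277e-3/1.547e-2 = 0.5997.
After j more steps, err_{3+j} ≈ 9.277e-3·ρ^j; need ρ^j ≤ 5.0e-13/9.277e-3 = 5.38967e-11.
j ≥ ln(5.38967e-11)/ln(0.5997) = -23.6440/-0.51133 = 46.240.
So 47 more iterations are needed.

47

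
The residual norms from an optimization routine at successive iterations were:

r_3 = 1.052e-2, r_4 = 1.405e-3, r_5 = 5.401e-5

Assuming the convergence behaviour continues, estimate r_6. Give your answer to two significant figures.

First estimate the order: p ≈ ln(r_5/r_4) / ln(r_4/r_3) = ln(5.401e-5/1.405e-3)/ln(1.405e-3/1.052e-2) = ln(0.0384413)/ln(0.133555) ≈ 1.6186.
Then r_6 ≈ r_5·(r_5/r_4)^p = 5.401e-5·(0.0384413)^1.6186 = 5.401e-5·0.00512099 ≈ 2.766e-07.

2.8e-7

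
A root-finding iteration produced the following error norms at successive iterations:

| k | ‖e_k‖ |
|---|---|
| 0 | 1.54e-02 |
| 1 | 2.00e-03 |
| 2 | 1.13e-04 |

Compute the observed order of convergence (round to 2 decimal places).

p ≈ ln(‖e_2‖/‖e_1‖) / ln(‖e_1‖/‖e_0‖)
  = ln(1.13e-04/2.00e-03) / ln(2.00e-03/1.54e-02)
  = ln(0.0565) / ln(0.12987)
  = -2.87351 / -2.04122 ≈ 1.40774

1.41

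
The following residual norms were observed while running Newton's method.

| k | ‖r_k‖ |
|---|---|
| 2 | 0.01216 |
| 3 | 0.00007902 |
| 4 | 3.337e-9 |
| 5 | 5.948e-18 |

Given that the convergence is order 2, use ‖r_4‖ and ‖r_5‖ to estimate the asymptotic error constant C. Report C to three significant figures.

C ≈ ‖r_5‖ / ‖r_4‖^2
  = 5.948e-18 / (3.337e-9)^2
  = 5.948e-18 / 1.11356e-17 ≈ 0.53414

0.534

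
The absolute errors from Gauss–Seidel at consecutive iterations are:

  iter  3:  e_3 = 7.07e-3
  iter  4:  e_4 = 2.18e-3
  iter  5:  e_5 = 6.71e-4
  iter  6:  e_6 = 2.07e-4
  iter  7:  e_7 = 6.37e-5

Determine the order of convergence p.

1

Consecutive ratios: e_7/e_6 = 6.37e-5/2.07e-4 = 0.307729, e_6/e_5 = 2.07e-4/6.71e-4 = 0.308495.
p ≈ ln(0.307729)/ln(0.308495) = -1.1785/-1.1761 ≈ 1.00.
So the convergence is linear (order 1).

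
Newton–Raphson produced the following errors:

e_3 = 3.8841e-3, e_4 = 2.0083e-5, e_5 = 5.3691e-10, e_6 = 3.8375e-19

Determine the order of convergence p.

2

Consecutive ratios: e_6/e_5 = 3.8375e-19/5.3691e-10 = 7.14738e-10, e_5/e_4 = 5.3691e-10/2.0083e-5 = 2.67346e-05.
p ≈ ln(7.14738e-10)/ln(2.67346e-05) = -21.0591/-10.5296 ≈ 2.00.
So the convergence is quadratic (order 2).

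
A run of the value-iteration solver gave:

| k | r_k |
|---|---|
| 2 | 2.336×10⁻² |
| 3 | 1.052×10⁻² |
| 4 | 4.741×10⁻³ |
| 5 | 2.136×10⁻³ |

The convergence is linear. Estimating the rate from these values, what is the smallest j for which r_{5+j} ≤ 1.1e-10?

Rate ρ ≈ r_5/r_4 = 2.136×10⁻³/4.741×10⁻³ = 0.4505.
After j more steps, r_{5+j} ≈ 2.136×10⁻³·ρ^j; need ρ^j ≤ 1.1e-10/2.136×10⁻³ = 5.14981e-08.
j ≥ ln(5.14981e-08)/ln(0.4505) = -16.7817/-0.79740 = 21.046.
So 22 more iterations are needed.

22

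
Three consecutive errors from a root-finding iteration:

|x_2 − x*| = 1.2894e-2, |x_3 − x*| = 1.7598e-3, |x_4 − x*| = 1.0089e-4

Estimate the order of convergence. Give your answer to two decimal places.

p ≈ ln(|x_4 − x*|/|x_3 − x*|) / ln(|x_3 − x*|/|x_2 − x*|)
  = ln(1.0089e-4/1.7598e-3) / ln(1.7598e-3/1.2894e-2)
  = ln(0.0573304) / ln(0.136482)
  = -2.85892 / -1.99156 ≈ 1.43552

1.44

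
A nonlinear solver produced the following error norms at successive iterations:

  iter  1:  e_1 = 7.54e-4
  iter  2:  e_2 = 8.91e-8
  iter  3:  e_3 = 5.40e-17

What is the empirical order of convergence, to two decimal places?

2.35

p ≈ ln(e_3/e_2) / ln(e_2/e_1)
  = ln(5.40e-17/8.91e-8) / ln(8.91e-8/7.54e-4)
  = ln(6.06061e-10) / ln(0.00011817)
  = -21.22404 / -9.04339 ≈ 2.34691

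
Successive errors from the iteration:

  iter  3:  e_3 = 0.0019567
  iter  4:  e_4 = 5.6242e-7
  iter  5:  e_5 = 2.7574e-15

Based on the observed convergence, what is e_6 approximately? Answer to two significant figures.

First estimate the order: p ≈ ln(e_5/e_4) / ln(e_4/e_3) = ln(2.7574e-15/5.6242e-7)/ln(5.6242e-7/0.0019567) = ln(4.90274e-09)/ln(0.000287433) ≈ 2.3464.
Then e_6 ≈ e_5·(e_5/e_4)^p = 2.7574e-15·(4.90274e-09)^2.3464 = 2.7574e-15·3.18014e-20 ≈ 8.769e-35.

8.8e-35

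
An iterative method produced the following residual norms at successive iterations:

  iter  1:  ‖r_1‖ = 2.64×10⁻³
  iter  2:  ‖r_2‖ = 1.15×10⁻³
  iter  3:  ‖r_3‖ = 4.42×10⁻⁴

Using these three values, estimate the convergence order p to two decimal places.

p ≈ ln(‖r_3‖/‖r_2‖) / ln(‖r_2‖/‖r_1‖)
  = ln(4.42×10⁻⁴/1.15×10⁻³) / ln(1.15×10⁻³/2.64×10⁻³)
  = ln(0.384348) / ln(0.435606)
  = -0.95621 / -0.83102 ≈ 1.15065

1.15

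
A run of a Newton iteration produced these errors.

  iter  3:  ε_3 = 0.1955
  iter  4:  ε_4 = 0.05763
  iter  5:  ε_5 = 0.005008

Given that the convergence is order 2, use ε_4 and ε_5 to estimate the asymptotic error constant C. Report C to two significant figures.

C ≈ ε_5 / ε_4^2
  = 0.005008 / (0.05763)^2
  = 0.005008 / 0.00332122 ≈ 1.5079

1.5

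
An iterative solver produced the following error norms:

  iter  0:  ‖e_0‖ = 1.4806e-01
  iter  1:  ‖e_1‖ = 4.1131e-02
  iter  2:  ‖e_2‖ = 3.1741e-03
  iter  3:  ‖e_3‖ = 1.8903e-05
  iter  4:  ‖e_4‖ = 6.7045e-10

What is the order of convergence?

2

Consecutive ratios: ‖e_4‖/‖e_3‖ = 6.7045e-10/1.8903e-05 = 3.54679e-05, ‖e_3‖/‖e_2‖ = 1.8903e-05/3.1741e-03 = 0.00595539.
p ≈ ln(3.54679e-05)/ln(0.00595539) = -10.2469/-5.1235 ≈ 2.00.
So the convergence is quadratic (order 2).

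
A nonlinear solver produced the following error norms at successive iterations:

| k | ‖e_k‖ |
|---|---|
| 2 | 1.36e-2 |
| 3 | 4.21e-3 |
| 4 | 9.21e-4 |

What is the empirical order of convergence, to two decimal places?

p ≈ ln(‖e_4‖/‖e_3‖) / ln(‖e_3‖/‖e_2‖)
  = ln(9.21e-4/4.21e-3) / ln(4.21e-3/1.36e-2)
  = ln(0.218765) / ln(0.309559)
  = -1.51976 / -1.17261 ≈ 1.29605

1.30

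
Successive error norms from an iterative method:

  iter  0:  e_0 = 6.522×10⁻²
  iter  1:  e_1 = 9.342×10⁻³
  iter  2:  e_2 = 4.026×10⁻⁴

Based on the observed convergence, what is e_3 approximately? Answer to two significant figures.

First estimate the order: p ≈ ln(e_2/e_1) / ln(e_1/e_0) = ln(4.026×10⁻⁴/9.342×10⁻³)/ln(9.342×10⁻³/6.522×10⁻²) = ln(0.0430957)/ln(0.143238) ≈ 1.6181.
Then e_3 ≈ e_2·(e_2/e_1)^p = 4.026×10⁻⁴·(0.0430957)^1.6181 = 4.026×10⁻⁴·0.00617131 ≈ 2.485e-06.

2.5e-6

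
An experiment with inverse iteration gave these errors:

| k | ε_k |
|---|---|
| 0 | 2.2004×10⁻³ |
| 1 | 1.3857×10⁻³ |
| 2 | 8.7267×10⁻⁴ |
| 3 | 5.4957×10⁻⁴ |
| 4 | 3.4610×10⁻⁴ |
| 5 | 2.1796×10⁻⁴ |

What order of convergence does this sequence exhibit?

Consecutive ratios: ε_5/ε_4 = 2.1796×10⁻⁴/3.4610×10⁻⁴ = 0.62976, ε_4/ε_3 = 3.4610×10⁻⁴/5.4957×10⁻⁴ = 0.629765.
p ≈ ln(0.62976)/ln(0.629765) = -0.4624/-0.4624 ≈ 1.00.
So the convergence is linear (order 1).

1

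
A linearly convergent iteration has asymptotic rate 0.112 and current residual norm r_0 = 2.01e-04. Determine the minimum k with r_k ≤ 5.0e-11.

After k steps, r_k ≈ 2.01e-04·0.112^k.
Need 0.112^k ≤ 5.0e-11/2.01e-04 = 2.48756e-07.
k ≥ ln(2.48756e-07)/ln(0.112) = -15.2068/-2.18926 = 6.946.
Smallest integer k = 7.

7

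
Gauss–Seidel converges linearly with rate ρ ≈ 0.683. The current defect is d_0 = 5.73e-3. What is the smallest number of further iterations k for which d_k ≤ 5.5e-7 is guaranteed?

After k steps, d_k ≈ 5.73e-3·0.683^k.
Need 0.683^k ≤ 5.5e-7/5.73e-3 = 9.5986e-05.
k ≥ ln(9.5986e-05)/ln(0.683) = -9.2513/-0.38126 = 24.265.
Smallest integer k = 25.

25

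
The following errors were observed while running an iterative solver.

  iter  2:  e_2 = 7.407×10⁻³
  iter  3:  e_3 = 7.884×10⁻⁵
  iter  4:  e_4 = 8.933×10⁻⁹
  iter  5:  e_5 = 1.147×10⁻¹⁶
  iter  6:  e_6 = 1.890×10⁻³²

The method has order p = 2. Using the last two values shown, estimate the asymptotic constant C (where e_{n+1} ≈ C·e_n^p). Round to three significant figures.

1.44

C ≈ e_6 / e_5^2
  = 1.890×10⁻³² / (1.147×10⁻¹⁶)^2
  = 1.890×10⁻³² / 1.31561e-32 ≈ 1.4366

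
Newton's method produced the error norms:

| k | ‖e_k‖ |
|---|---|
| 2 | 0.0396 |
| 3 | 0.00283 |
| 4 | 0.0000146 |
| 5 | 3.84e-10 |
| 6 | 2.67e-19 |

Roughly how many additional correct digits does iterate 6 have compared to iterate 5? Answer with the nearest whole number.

9

Digits gained ≈ log₁₀(‖e_5‖/‖e_6‖) = log₁₀(3.84e-10/2.67e-19) = log₁₀(1.4382e+09) ≈ 9.158.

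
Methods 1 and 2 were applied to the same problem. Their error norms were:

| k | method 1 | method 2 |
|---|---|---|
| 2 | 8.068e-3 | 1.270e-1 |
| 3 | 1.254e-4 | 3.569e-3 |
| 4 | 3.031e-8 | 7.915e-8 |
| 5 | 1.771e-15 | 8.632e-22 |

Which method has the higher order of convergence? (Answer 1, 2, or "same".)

2

Method 1: p ≈ ln(1.771e-15/3.031e-8)/ln(3.031e-8/1.254e-4) ≈ 2.00.
Method 2: p ≈ ln(8.632e-22/7.915e-8)/ln(7.915e-8/3.569e-3) ≈ 3.00.
Method 2 has the higher order (≈3.0 vs ≈2.0).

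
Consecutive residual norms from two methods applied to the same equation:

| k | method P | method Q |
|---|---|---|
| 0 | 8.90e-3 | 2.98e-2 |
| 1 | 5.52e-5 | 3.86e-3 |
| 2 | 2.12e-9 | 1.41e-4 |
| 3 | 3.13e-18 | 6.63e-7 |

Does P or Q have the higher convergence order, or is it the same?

P

Method P: p ≈ ln(3.13e-18/2.12e-9)/ln(2.12e-9/5.52e-5) ≈ 2.00.
Method Q: p ≈ ln(6.63e-7/1.41e-4)/ln(1.41e-4/3.86e-3) ≈ 1.62.
Method P has the higher order (≈2.0 vs ≈1.6).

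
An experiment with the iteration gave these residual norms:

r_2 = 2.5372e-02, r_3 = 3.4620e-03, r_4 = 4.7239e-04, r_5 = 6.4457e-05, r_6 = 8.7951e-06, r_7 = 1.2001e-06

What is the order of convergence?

1

Consecutive ratios: r_7/r_6 = 1.2001e-06/8.7951e-06 = 0.136451, r_6/r_5 = 8.7951e-06/6.4457e-05 = 0.136449.
p ≈ ln(0.136451)/ln(0.136449) = -1.9918/-1.9918 ≈ 1.00.
So the convergence is linear (order 1).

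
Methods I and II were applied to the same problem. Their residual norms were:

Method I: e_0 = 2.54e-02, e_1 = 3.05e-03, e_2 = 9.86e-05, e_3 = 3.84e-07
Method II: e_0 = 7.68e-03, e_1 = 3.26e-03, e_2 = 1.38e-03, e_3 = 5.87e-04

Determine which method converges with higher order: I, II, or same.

Method I: p ≈ ln(3.84e-07/9.86e-05)/ln(9.86e-05/3.05e-03) ≈ 1.62.
Method II: p ≈ ln(5.87e-04/1.38e-03)/ln(1.38e-03/3.26e-03) ≈ 0.99.
Method I has the higher order (≈1.6 vs ≈1.0).

I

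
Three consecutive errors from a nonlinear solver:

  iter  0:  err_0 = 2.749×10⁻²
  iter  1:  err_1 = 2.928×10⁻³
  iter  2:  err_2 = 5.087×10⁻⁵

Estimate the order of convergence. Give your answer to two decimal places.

1.81

p ≈ ln(err_2/err_1) / ln(err_1/err_0)
  = ln(5.087×10⁻⁵/2.928×10⁻³) / ln(2.928×10⁻³/2.749×10⁻²)
  = ln(0.0173736) / ln(0.106511)
  = -4.05280 / -2.23951 ≈ 1.80968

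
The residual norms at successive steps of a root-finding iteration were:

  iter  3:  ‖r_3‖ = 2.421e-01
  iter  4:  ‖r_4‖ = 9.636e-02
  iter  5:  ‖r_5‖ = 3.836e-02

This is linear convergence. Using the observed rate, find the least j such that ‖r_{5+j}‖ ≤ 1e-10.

22

Rate ρ ≈ ‖r_5‖/‖r_4‖ = 3.836e-02/9.636e-02 = 0.3981.
After j more steps, ‖r_{5+j}‖ ≈ 3.836e-02·ρ^j; need ρ^j ≤ 1e-10/3.836e-02 = 2.60688e-09.
j ≥ ln(2.60688e-09)/ln(0.3981) = -19.7651/-0.92105 = 21.459.
So 22 more iterations are needed.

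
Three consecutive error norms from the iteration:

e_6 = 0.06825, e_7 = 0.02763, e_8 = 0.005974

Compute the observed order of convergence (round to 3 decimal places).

p ≈ ln(e_8/e_7) / ln(e_7/e_6)
  = ln(0.005974/0.02763) / ln(0.02763/0.06825)
  = ln(0.216214) / ln(0.404835)
  = -1.531487 / -0.904276 ≈ 1.693606

1.694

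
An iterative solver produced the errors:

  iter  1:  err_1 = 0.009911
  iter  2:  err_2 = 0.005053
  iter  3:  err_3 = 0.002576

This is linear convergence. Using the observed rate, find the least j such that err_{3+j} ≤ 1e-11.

Rate ρ ≈ err_3/err_2 = 0.002576/0.005053 = 0.5098.
After j more steps, err_{3+j} ≈ 0.002576·ρ^j; need ρ^j ≤ 1e-11/0.002576 = 3.88199e-09.
j ≥ ln(3.88199e-09)/ln(0.5098) = -19.3669/-0.67374 = 28.745.
So 29 more iterations are needed.

29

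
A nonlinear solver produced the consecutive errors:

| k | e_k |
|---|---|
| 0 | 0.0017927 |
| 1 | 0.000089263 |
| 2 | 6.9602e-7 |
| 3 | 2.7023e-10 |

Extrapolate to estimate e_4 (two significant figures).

First estimate the order: p ≈ ln(e_3/e_2) / ln(e_2/e_1) = ln(2.7023e-10/6.9602e-7)/ln(6.9602e-7/0.000089263) = ln(0.00038825)/ln(0.00779741) ≈ 1.6180.
Then e_4 ≈ e_3·(e_3/e_2)^p = 2.7023e-10·(0.00038825)^1.6180 = 2.7023e-10·3.02818e-06 ≈ 8.183e-16.

8.2e-16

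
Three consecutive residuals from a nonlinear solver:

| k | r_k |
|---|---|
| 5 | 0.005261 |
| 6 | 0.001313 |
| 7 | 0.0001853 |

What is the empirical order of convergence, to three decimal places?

p ≈ ln(r_7/r_6) / ln(r_6/r_5)
  = ln(0.0001853/0.001313) / ln(0.001313/0.005261)
  = ln(0.141127) / ln(0.249572)
  = -1.958095 / -1.388008 ≈ 1.410723

1.411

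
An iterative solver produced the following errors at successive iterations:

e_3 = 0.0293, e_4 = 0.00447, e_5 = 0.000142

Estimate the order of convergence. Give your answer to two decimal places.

p ≈ ln(e_5/e_4) / ln(e_4/e_3)
  = ln(0.000142/0.00447) / ln(0.00447/0.0293)
  = ln(0.0317673) / ln(0.15256)
  = -3.44932 / -1.88020 ≈ 1.83455

1.83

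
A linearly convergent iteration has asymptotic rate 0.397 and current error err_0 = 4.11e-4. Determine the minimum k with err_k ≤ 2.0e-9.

14

After k steps, err_k ≈ 4.11e-4·0.397^k.
Need 0.397^k ≤ 2.0e-9/4.11e-4 = 4.86618e-06.
k ≥ ln(4.86618e-06)/ln(0.397) = -12.2332/-0.92382 = 13.242.
Smallest integer k = 14.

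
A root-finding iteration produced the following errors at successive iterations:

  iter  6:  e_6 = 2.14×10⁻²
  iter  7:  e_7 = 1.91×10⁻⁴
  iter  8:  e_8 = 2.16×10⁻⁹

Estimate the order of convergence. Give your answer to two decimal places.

2.41

p ≈ ln(e_8/e_7) / ln(e_7/e_6)
  = ln(2.16×10⁻⁹/1.91×10⁻⁴) / ln(1.91×10⁻⁴/2.14×10⁻²)
  = ln(1.13089e-05) / ln(0.00892523)
  = -11.38992 / -4.71887 ≈ 2.41370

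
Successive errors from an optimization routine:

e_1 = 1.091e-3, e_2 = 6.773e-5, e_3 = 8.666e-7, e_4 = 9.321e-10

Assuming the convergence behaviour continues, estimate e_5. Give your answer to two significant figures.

2.1e-14

First estimate the order: p ≈ ln(e_4/e_3) / ln(e_3/e_2) = ln(9.321e-10/8.666e-7)/ln(8.666e-7/6.773e-5) = ln(0.00107558)/ln(0.0127949) ≈ 1.5681.
Then e_5 ≈ e_4·(e_4/e_3)^p = 9.321e-10·(0.00107558)^1.5681 = 9.321e-10·2.21472e-05 ≈ 2.064e-14.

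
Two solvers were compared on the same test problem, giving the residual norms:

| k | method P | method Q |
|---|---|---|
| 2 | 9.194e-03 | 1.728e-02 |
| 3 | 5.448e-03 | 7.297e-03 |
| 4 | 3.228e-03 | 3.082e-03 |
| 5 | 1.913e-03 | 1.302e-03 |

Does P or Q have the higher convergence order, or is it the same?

Method P: p ≈ ln(1.913e-03/3.228e-03)/ln(3.228e-03/5.448e-03) ≈ 1.00.
Method Q: p ≈ ln(1.302e-03/3.082e-03)/ln(3.082e-03/7.297e-03) ≈ 1.00.
Both orders ≈ 1.0 — effectively the same.

same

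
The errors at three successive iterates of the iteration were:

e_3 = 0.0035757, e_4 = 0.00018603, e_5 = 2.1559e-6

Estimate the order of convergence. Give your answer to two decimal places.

p ≈ ln(e_5/e_4) / ln(e_4/e_3)
  = ln(2.1559e-6/0.00018603) / ln(0.00018603/0.0035757)
  = ln(0.011589) / ln(0.0520262)
  = -4.45770 / -2.95601 ≈ 1.50801

1.51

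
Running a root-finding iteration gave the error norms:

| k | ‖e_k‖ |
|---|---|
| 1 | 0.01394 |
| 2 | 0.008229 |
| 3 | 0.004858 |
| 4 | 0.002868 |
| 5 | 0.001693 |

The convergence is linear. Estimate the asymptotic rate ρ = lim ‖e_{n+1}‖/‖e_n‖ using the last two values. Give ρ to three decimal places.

0.590

ρ ≈ ‖e_5‖/‖e_4‖ = 0.001693/0.002868 = 0.59031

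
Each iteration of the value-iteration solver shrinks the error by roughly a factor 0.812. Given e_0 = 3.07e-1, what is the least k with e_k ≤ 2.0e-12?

After k steps, e_k ≈ 3.07e-1·0.812^k.
Need 0.812^k ≤ 2.0e-12/3.07e-1 = 6.51466e-12.
k ≥ ln(6.51466e-12)/ln(0.812) = -25.7570/-0.20825 = 123.683.
Smallest integer k = 124.

124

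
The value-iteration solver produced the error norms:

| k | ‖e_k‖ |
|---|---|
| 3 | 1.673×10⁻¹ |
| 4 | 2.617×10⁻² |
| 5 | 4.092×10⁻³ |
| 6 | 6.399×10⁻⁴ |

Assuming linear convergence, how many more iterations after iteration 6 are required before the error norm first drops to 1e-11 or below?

10

Rate ρ ≈ ‖e_6‖/‖e_5‖ = 6.399×10⁻⁴/4.092×10⁻³ = 0.1564.
After j more steps, ‖e_{6+j}‖ ≈ 6.399×10⁻⁴·ρ^j; need ρ^j ≤ 1e-11/6.399×10⁻⁴ = 1.56274e-08.
j ≥ ln(1.56274e-08)/ln(0.1564) = -17.9742/-1.85534 = 9.688.
So 10 more iterations are needed.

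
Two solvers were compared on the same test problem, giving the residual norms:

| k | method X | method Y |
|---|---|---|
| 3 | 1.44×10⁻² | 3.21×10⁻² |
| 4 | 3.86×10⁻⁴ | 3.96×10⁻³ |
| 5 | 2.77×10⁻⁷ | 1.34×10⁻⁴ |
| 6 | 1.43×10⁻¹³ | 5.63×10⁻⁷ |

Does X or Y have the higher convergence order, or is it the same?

Method X: p ≈ ln(1.43×10⁻¹³/2.77×10⁻⁷)/ln(2.77×10⁻⁷/3.86×10⁻⁴) ≈ 2.00.
Method Y: p ≈ ln(5.63×10⁻⁷/1.34×10⁻⁴)/ln(1.34×10⁻⁴/3.96×10⁻³) ≈ 1.62.
Method X has the higher order (≈2.0 vs ≈1.6).

X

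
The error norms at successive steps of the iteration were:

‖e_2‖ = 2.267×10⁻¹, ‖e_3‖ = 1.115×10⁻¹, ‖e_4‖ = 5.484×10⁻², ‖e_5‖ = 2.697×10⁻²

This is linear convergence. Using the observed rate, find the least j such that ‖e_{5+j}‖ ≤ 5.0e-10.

Rate ρ ≈ ‖e_5‖/‖e_4‖ = 2.697×10⁻²/5.484×10⁻² = 0.4918.
After j more steps, ‖e_{5+j}‖ ≈ 2.697×10⁻²·ρ^j; need ρ^j ≤ 5.0e-10/2.697×10⁻² = 1.85391e-08.
j ≥ ln(1.85391e-08)/ln(0.4918) = -17.8034/-0.70968 = 25.087.
So 26 more iterations are needed.

26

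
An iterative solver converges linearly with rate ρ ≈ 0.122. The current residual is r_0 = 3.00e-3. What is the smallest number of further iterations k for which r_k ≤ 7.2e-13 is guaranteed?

11

After k steps, r_k ≈ 3.00e-3·0.122^k.
Need 0.122^k ≤ 7.2e-13/3.00e-3 = 2.4e-10.
k ≥ ln(2.4e-10)/ln(0.122) = -22.1504/-2.10373 = 10.529.
Smallest integer k = 11.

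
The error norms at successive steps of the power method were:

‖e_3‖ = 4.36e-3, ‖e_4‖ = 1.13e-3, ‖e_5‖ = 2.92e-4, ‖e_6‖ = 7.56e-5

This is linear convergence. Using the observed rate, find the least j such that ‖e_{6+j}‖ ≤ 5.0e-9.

Rate ρ ≈ ‖e_6‖/‖e_5‖ = 7.56e-5/2.92e-4 = 0.2589.
After j more steps, ‖e_{6+j}‖ ≈ 7.56e-5·ρ^j; need ρ^j ≤ 5.0e-9/7.56e-5 = 6.61376e-05.
j ≥ ln(6.61376e-05)/ln(0.2589) = -9.6238/-1.35131 = 7.122.
So 8 more iterations are needed.

8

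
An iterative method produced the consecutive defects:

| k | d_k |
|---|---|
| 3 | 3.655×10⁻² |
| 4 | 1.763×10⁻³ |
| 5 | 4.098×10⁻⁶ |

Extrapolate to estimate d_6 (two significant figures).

First estimate the order: p ≈ ln(d_5/d_4) / ln(d_4/d_3) = ln(4.098×10⁻⁶/1.763×10⁻³)/ln(1.763×10⁻³/3.655×10⁻²) = ln(0.00232445)/ln(0.0482353) ≈ 2.0003.
Then d_6 ≈ d_5·(d_5/d_4)^p = 4.098×10⁻⁶·(0.00232445)^2.0003 = 4.098×10⁻⁶·5.39325e-06 ≈ 2.21e-11.

2.2e-11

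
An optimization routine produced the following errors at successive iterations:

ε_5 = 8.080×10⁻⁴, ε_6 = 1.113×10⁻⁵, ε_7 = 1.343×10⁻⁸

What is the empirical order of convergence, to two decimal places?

1.57

p ≈ ln(ε_7/ε_6) / ln(ε_6/ε_5)
  = ln(1.343×10⁻⁸/1.113×10⁻⁵) / ln(1.113×10⁻⁵/8.080×10⁻⁴)
  = ln(0.00120665) / ln(0.0137748)
  = -6.71991 / -4.28491 ≈ 1.56827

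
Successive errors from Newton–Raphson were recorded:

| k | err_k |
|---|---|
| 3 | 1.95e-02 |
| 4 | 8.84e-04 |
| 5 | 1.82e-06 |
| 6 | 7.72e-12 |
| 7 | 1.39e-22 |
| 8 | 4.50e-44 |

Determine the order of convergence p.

2

Consecutive ratios: err_8/err_7 = 4.50e-44/1.39e-22 = 3.23741e-22, err_7/err_6 = 1.39e-22/7.72e-12 = 1.80052e-11.
p ≈ ln(3.23741e-22)/ln(1.80052e-11) = -49.4821/-24.7404 ≈ 2.00.
So the convergence is quadratic (order 2).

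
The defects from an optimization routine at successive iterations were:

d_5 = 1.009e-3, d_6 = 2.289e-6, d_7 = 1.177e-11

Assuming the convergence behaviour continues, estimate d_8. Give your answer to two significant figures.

First estimate the order: p ≈ ln(d_7/d_6) / ln(d_6/d_5) = ln(1.177e-11/2.289e-6)/ln(2.289e-6/1.009e-3) = ln(5.14198e-06)/ln(0.00226858) ≈ 2.0001.
Then d_8 ≈ d_7·(d_7/d_6)^p = 1.177e-11·(5.14198e-06)^2.0001 = 1.177e-11·2.64078e-11 ≈ 3.108e-22.

3.1e-22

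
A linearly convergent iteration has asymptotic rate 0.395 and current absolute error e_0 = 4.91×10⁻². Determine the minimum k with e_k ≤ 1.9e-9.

19

After k steps, e_k ≈ 4.91×10⁻²·0.395^k.
Need 0.395^k ≤ 1.9e-9/4.91×10⁻² = 3.86965e-08.
k ≥ ln(3.86965e-08)/ln(0.395) = -17.0675/-0.92887 = 18.374.
Smallest integer k = 19.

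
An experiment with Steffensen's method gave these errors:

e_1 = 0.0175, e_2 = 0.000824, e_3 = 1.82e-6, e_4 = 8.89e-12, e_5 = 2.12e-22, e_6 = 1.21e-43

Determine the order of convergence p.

2

Consecutive ratios: e_6/e_5 = 1.21e-43/2.12e-22 = 5.70755e-22, e_5/e_4 = 2.12e-22/8.89e-12 = 2.3847e-11.
p ≈ ln(5.70755e-22)/ln(2.3847e-11) = -48.9151/-24.4594 ≈ 2.00.
So the convergence is quadratic (order 2).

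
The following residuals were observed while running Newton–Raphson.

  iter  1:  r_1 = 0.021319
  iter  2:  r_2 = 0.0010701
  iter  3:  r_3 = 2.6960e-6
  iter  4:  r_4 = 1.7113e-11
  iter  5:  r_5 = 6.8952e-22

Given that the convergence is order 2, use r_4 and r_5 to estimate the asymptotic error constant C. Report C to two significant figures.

C ≈ r_5 / r_4^2
  = 6.8952e-22 / (1.7113e-11)^2
  = 6.8952e-22 / 2.92855e-22 ≈ 2.3545

2.4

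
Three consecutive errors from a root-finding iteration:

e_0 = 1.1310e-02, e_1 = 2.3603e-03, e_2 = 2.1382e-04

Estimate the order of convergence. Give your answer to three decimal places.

1.533

p ≈ ln(e_2/e_1) / ln(e_1/e_0)
  = ln(2.1382e-04/2.3603e-03) / ln(2.3603e-03/1.1310e-02)
  = ln(0.0905902) / ln(0.208691)
  = -2.401409 / -1.566901 ≈ 1.532585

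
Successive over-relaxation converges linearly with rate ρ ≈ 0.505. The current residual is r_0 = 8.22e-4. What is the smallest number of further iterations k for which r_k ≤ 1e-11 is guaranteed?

After k steps, r_k ≈ 8.22e-4·0.505^k.
Need 0.505^k ≤ 1e-11/8.22e-4 = 1.21655e-08.
k ≥ ln(1.21655e-08)/ln(0.505) = -18.2247/-0.68320 = 26.675.
Smallest integer k = 27.

27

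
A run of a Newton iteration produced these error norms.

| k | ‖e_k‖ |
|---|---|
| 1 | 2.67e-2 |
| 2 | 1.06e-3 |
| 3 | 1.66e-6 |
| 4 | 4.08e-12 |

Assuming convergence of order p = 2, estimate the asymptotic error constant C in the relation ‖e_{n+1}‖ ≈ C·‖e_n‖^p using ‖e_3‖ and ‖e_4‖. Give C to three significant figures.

C ≈ ‖e_4‖ / ‖e_3‖^2
  = 4.08e-12 / (1.66e-6)^2
  = 4.08e-12 / 2.7556e-12 ≈ 1.4806

1.48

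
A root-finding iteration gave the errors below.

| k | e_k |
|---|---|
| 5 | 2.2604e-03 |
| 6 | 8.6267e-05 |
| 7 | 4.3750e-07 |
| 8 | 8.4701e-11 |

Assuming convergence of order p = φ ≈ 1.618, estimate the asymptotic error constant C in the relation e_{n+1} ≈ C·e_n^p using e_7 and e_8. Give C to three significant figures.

C ≈ e_8 / e_7^1.618
  = 8.4701e-11 / (4.3750e-07)^1.618
  = 8.4701e-11 / 5.14165e-11 ≈ 1.6474

1.65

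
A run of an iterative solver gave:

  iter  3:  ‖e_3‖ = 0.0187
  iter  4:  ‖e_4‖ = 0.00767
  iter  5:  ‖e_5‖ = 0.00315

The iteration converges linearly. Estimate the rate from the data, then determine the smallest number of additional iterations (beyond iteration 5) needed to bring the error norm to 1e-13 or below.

28

Rate ρ ≈ ‖e_5‖/‖e_4‖ = 0.00315/0.00767 = 0.4107.
After j more steps, ‖e_{5+j}‖ ≈ 0.00315·ρ^j; need ρ^j ≤ 1e-13/0.00315 = 3.1746e-11.
j ≥ ln(3.1746e-11)/ln(0.4107) = -24.1733/-0.88989 = 27.164.
So 28 more iterations are needed.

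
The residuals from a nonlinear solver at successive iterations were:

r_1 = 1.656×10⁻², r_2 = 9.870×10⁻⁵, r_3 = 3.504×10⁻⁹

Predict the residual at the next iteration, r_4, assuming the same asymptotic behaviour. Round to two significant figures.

4.4e-18

First estimate the order: p ≈ ln(r_3/r_2) / ln(r_2/r_1) = ln(3.504×10⁻⁹/9.870×10⁻⁵)/ln(9.870×10⁻⁵/1.656×10⁻²) = ln(3.55015e-05)/ln(0.00596014) ≈ 2.0001.
Then r_4 ≈ r_3·(r_3/r_2)^p = 3.504×10⁻⁹·(3.55015e-05)^2.0001 = 3.504×10⁻⁹·1.25907e-09 ≈ 4.412e-18.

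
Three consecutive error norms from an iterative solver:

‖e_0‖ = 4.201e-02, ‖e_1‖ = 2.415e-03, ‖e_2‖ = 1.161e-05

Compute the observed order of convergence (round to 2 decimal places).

1.87

p ≈ ln(‖e_2‖/‖e_1‖) / ln(‖e_1‖/‖e_0‖)
  = ln(1.161e-05/2.415e-03) / ln(2.415e-03/4.201e-02)
  = ln(0.00480745) / ln(0.0574863)
  = -5.33759 / -2.85621 ≈ 1.86877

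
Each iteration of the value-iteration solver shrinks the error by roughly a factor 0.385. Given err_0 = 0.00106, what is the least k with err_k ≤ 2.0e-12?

After k steps, err_k ≈ 0.00106·0.385^k.
Need 0.385^k ≤ 2.0e-12/0.00106 = 1.88679e-09.
k ≥ ln(1.88679e-09)/ln(0.385) = -20.0884/-0.95451 = 21.046.
Smallest integer k = 22.

22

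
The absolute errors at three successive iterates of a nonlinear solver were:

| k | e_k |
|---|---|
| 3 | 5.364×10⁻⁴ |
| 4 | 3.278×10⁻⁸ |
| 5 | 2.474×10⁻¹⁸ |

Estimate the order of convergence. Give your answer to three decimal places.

p ≈ ln(e_5/e_4) / ln(e_4/e_3)
  = ln(2.474×10⁻¹⁸/3.278×10⁻⁸) / ln(3.278×10⁻⁸/5.364×10⁻⁴)
  = ln(7.54728e-11) / ln(6.11111e-05)
  = -23.307249 / -9.702817 ≈ 2.402112

2.402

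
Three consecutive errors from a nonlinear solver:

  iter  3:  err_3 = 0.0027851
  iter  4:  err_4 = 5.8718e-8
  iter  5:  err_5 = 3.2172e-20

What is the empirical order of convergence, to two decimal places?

p ≈ ln(err_5/err_4) / ln(err_4/err_3)
  = ln(3.2172e-20/5.8718e-8) / ln(5.8718e-8/0.0027851)
  = ln(5.47907e-13) / ln(2.10829e-05)
  = -28.23267 / -10.76705 ≈ 2.62214

2.62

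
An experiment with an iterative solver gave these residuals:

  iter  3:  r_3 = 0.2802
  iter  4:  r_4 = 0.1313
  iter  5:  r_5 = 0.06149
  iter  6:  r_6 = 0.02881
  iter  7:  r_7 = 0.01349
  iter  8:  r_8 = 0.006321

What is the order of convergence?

Consecutive ratios: r_8/r_7 = 0.006321/0.01349 = 0.468569, r_7/r_6 = 0.01349/0.02881 = 0.46824.
p ≈ ln(0.468569)/ln(0.46824) = -0.7581/-0.7588 ≈ 1.00.
So the convergence is linear (order 1).

1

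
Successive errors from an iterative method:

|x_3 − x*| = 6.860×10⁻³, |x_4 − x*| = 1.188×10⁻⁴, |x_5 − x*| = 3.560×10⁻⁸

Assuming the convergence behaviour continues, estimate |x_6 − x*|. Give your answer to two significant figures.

3.2e-15

First estimate the order: p ≈ ln(|x_5 − x*|/|x_4 − x*|) / ln(|x_4 − x*|/|x_3 − x*|) = ln(3.560×10⁻⁸/1.188×10⁻⁴)/ln(1.188×10⁻⁴/6.860×10⁻³) = ln(0.000299663)/ln(0.0173178) ≈ 2.0002.
Then |x_6 − x*| ≈ |x_5 − x*|·(|x_5 − x*|/|x_4 − x*|)^p = 3.560×10⁻⁸·(0.000299663)^2.0002 = 3.560×10⁻⁸·8.96523e-08 ≈ 3.192e-15.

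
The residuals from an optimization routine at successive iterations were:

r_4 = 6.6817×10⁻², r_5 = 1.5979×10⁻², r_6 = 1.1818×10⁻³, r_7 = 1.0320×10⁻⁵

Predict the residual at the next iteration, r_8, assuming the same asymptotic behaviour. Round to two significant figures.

1.8e-9

First estimate the order: p ≈ ln(r_7/r_6) / ln(r_6/r_5) = ln(1.0320×10⁻⁵/1.1818×10⁻³)/ln(1.1818×10⁻³/1.5979×10⁻²) = ln(0.00873244)/ln(0.0739596) ≈ 1.8204.
Then r_8 ≈ r_7·(r_7/r_6)^p = 1.0320×10⁻⁵·(0.00873244)^1.8204 = 1.0320×10⁻⁵·0.000178667 ≈ 1.844e-09.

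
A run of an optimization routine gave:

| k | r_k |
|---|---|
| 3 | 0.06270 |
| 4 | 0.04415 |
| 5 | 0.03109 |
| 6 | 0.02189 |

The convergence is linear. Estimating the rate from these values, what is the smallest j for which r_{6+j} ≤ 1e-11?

62

Rate ρ ≈ r_6/r_5 = 0.02189/0.03109 = 0.7041.
After j more steps, r_{6+j} ≈ 0.02189·ρ^j; need ρ^j ≤ 1e-11/0.02189 = 4.5683e-10.
j ≥ ln(4.5683e-10)/ln(0.7041) = -21.5067/-0.35083 = 61.302.
So 62 more iterations are needed.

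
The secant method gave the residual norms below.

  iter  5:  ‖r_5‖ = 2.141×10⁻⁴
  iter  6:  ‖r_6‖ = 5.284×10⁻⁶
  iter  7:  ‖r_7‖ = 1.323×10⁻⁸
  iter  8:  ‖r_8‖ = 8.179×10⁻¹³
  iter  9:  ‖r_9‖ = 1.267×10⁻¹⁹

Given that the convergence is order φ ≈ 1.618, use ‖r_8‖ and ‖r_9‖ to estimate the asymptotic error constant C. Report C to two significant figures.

4.6

C ≈ ‖r_9‖ / ‖r_8‖^1.618
  = 1.267×10⁻¹⁹ / (8.179×10⁻¹³)^1.618
  = 1.267×10⁻¹⁹ / 2.77172e-20 ≈ 4.5712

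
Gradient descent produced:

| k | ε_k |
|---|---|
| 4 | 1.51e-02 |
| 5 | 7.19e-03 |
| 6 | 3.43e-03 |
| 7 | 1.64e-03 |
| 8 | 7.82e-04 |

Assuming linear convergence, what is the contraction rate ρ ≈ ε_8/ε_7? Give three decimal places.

ρ ≈ ε_8/ε_7 = 7.82e-04/1.64e-03 = 0.47683

0.477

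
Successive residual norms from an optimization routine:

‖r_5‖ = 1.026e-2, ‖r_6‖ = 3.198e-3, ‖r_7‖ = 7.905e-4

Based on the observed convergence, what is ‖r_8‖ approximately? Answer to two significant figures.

First estimate the order: p ≈ ln(‖r_7‖/‖r_6‖) / ln(‖r_6‖/‖r_5‖) = ln(7.905e-4/3.198e-3)/ln(3.198e-3/1.026e-2) = ln(0.247186)/ln(0.311696) ≈ 1.1989.
Then ‖r_8‖ ≈ ‖r_7‖·(‖r_7‖/‖r_6‖)^p = 7.905e-4·(0.247186)^1.1989 = 7.905e-4·0.187196 ≈ 0.000148.

1.5e-4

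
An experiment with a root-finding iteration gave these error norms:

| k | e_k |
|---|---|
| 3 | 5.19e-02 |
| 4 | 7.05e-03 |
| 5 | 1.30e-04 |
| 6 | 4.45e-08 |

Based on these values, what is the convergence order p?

Consecutive ratios: e_6/e_5 = 4.45e-08/1.30e-04 = 0.000342308, e_5/e_4 = 1.30e-04/7.05e-03 = 0.0184397.
p ≈ ln(0.000342308)/ln(0.0184397) = -7.9798/-3.9932 ≈ 2.00.
So the convergence is quadratic (order 2).

2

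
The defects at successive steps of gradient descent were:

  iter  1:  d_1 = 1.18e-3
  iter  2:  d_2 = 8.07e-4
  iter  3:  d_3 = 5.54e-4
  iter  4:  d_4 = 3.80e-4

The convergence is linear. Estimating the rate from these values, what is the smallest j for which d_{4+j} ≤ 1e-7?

Rate ρ ≈ d_4/d_3 = 3.80e-4/5.54e-4 = 0.6859.
After j more steps, d_{4+j} ≈ 3.80e-4·ρ^j; need ρ^j ≤ 1e-7/3.80e-4 = 0.000263158.
j ≥ ln(0.000263158)/ln(0.6859) = -8.2428/-0.37702 = 21.863.
So 22 more iterations are needed.

22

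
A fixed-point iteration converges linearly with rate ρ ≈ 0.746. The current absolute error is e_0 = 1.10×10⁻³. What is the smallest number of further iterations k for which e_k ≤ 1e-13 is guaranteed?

After k steps, e_k ≈ 1.10×10⁻³·0.746^k.
Need 0.746^k ≤ 1e-13/1.10×10⁻³ = 9.09091e-11.
k ≥ ln(9.09091e-11)/ln(0.746) = -23.1212/-0.29303 = 78.904.
Smallest integer k = 79.

79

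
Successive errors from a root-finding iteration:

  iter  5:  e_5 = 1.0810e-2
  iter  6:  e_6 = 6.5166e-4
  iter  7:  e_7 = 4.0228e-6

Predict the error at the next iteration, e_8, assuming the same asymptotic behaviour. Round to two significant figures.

First estimate the order: p ≈ ln(e_7/e_6) / ln(e_6/e_5) = ln(4.0228e-6/6.5166e-4)/ln(6.5166e-4/1.0810e-2) = ln(0.00617316)/ln(0.0602831) ≈ 1.8113.
Then e_8 ≈ e_7·(e_7/e_6)^p = 4.0228e-6·(0.00617316)^1.8113 = 4.0228e-6·9.95282e-05 ≈ 4.004e-10.

4.0e-10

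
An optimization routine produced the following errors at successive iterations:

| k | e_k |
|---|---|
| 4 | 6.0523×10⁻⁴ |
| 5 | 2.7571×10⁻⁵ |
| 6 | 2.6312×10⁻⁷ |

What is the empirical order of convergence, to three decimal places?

p ≈ ln(e_6/e_5) / ln(e_5/e_4)
  = ln(2.6312×10⁻⁷/2.7571×10⁻⁵) / ln(2.7571×10⁻⁵/6.0523×10⁻⁴)
  = ln(0.00954336) / ln(0.0455546)
  = -4.651910 / -3.088844 ≈ 1.506036

1.506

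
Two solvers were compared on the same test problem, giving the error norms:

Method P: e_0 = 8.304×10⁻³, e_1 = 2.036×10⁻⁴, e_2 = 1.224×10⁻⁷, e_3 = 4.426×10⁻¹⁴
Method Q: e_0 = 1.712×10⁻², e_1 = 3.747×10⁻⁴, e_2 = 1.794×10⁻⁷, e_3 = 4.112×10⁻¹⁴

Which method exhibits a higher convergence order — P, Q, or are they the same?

same

Method P: p ≈ ln(4.426×10⁻¹⁴/1.224×10⁻⁷)/ln(1.224×10⁻⁷/2.036×10⁻⁴) ≈ 2.00.
Method Q: p ≈ ln(4.112×10⁻¹⁴/1.794×10⁻⁷)/ln(1.794×10⁻⁷/3.747×10⁻⁴) ≈ 2.00.
Both orders ≈ 2.0 — effectively the same.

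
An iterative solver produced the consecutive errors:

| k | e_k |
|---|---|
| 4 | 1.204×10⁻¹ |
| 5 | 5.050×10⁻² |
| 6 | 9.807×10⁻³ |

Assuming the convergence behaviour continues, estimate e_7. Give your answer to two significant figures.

First estimate the order: p ≈ ln(e_6/e_5) / ln(e_5/e_4) = ln(9.807×10⁻³/5.050×10⁻²)/ln(5.050×10⁻²/1.204×10⁻¹) = ln(0.194198)/ln(0.419435) ≈ 1.8863.
Then e_7 ≈ e_6·(e_6/e_5)^p = 9.807×10⁻³·(0.194198)^1.8863 = 9.807×10⁻³·0.0454377 ≈ 0.0004456.

4.5e-4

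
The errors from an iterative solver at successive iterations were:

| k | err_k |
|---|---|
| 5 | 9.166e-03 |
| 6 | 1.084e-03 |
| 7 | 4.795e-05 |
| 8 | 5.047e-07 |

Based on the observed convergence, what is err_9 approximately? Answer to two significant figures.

First estimate the order: p ≈ ln(err_8/err_7) / ln(err_7/err_6) = ln(5.047e-07/4.795e-05)/ln(4.795e-05/1.084e-03) = ln(0.0105255)/ln(0.0442343) ≈ 1.4604.
Then err_9 ≈ err_8·(err_8/err_7)^p = 5.047e-07·(0.0105255)^1.4604 = 5.047e-07·0.00129325 ≈ 6.527e-10.

6.5e-10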